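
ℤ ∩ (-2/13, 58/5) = {0, 1, …, 11}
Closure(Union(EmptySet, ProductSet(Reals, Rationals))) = ProductSet(Reals, Reals)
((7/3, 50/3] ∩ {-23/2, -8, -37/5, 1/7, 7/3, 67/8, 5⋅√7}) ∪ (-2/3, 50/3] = (-2/3, 50/3]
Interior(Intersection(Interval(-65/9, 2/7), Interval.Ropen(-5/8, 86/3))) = Interval.open(-5/8, 2/7)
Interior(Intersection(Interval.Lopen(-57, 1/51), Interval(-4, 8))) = Interval.open(-4, 1/51)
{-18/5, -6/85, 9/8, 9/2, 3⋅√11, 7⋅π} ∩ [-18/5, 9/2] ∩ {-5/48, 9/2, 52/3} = {9/2}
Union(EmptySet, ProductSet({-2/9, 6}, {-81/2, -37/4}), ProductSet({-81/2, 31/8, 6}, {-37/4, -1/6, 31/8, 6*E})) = Union(ProductSet({-2/9, 6}, {-81/2, -37/4}), ProductSet({-81/2, 31/8, 6}, {-37/4, -1/6, 31/8, 6*E}))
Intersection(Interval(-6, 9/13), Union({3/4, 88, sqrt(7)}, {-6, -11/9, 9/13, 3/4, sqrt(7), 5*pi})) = {-6, -11/9, 9/13}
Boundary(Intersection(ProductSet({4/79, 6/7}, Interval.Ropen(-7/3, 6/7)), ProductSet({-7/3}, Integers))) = EmptySet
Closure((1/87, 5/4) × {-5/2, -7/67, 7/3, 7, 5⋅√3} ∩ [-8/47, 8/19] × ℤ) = [1/87, 8/19] × {7}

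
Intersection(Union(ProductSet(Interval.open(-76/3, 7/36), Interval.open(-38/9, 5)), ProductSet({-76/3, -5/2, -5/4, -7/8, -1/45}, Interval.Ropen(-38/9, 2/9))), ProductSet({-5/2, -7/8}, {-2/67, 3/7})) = ProductSet({-5/2, -7/8}, {-2/67, 3/7})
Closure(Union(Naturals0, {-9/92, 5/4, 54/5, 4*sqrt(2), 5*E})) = Union({-9/92, 5/4, 54/5, 4*sqrt(2), 5*E}, Naturals0)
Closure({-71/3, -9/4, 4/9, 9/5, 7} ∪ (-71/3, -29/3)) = [-71/3, -29/3] ∪ {-9/4, 4/9, 9/5, 7}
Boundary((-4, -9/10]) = {-4, -9/10}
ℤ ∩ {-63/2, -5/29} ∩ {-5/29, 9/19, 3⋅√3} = ∅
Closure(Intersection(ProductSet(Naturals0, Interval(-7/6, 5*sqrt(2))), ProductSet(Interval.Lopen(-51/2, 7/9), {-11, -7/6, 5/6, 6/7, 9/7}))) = ProductSet(Range(0, 1, 1), {-7/6, 5/6, 6/7, 9/7})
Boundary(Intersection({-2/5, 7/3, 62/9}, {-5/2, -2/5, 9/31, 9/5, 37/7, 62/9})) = {-2/5, 62/9}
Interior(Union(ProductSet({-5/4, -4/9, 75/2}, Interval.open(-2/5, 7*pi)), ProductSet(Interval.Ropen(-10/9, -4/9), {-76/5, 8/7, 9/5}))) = EmptySet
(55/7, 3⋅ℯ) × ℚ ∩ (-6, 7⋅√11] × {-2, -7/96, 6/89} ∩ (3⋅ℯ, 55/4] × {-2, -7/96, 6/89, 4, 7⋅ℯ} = ∅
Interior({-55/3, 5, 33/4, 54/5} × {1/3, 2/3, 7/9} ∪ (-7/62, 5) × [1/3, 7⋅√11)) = (-7/62, 5) × (1/3, 7⋅√11)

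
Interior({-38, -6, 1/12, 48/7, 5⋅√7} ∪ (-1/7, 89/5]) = (-1/7, 89/5)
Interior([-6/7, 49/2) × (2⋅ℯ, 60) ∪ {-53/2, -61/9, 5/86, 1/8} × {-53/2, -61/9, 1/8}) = (-6/7, 49/2) × (2⋅ℯ, 60)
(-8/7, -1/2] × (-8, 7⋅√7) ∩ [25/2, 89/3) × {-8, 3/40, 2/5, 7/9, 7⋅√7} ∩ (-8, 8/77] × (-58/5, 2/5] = ∅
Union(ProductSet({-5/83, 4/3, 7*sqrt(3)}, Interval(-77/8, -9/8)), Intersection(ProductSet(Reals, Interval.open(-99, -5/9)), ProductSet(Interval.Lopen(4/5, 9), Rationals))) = Union(ProductSet({-5/83, 4/3, 7*sqrt(3)}, Interval(-77/8, -9/8)), ProductSet(Interval.Lopen(4/5, 9), Intersection(Interval.open(-99, -5/9), Rationals)))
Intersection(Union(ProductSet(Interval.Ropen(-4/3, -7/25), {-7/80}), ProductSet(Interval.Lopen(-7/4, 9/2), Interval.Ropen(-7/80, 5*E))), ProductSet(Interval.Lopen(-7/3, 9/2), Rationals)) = ProductSet(Interval.Lopen(-7/4, 9/2), Intersection(Interval.Ropen(-7/80, 5*E), Rationals))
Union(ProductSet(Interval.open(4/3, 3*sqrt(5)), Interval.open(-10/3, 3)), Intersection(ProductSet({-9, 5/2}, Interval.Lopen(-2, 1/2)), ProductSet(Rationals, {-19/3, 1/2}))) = Union(ProductSet({-9, 5/2}, {1/2}), ProductSet(Interval.open(4/3, 3*sqrt(5)), Interval.open(-10/3, 3)))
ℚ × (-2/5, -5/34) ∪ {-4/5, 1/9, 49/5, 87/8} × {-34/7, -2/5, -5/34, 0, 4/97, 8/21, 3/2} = (ℚ × (-2/5, -5/34)) ∪ ({-4/5, 1/9, 49/5, 87/8} × {-34/7, -2/5, -5/34, 0, 4/97, 8/21, 3/2})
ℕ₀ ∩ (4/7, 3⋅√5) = {1, 2, …, 6}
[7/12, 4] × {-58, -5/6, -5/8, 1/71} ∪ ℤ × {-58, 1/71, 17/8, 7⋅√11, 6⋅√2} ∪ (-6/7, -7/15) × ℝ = ((-6/7, -7/15) × ℝ) ∪ ([7/12, 4] × {-58, -5/6, -5/8, 1/71}) ∪ (ℤ × {-58, 1/71, 17/8, 7⋅√11, 6⋅√2})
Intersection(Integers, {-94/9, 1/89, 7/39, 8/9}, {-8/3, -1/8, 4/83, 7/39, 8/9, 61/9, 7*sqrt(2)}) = EmptySet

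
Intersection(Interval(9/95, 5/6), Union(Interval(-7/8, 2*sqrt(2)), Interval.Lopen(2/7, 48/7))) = Interval(9/95, 5/6)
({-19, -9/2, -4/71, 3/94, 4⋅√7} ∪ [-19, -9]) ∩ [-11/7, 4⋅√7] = {-4/71, 3/94, 4⋅√7}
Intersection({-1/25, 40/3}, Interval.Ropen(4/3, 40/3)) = EmptySet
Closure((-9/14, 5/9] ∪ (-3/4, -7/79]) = [-3/4, 5/9]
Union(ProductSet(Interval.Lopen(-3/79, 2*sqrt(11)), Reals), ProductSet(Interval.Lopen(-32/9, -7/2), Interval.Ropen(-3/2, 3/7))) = Union(ProductSet(Interval.Lopen(-32/9, -7/2), Interval.Ropen(-3/2, 3/7)), ProductSet(Interval.Lopen(-3/79, 2*sqrt(11)), Reals))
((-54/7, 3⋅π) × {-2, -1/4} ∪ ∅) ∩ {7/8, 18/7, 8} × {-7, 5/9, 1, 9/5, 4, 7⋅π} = ∅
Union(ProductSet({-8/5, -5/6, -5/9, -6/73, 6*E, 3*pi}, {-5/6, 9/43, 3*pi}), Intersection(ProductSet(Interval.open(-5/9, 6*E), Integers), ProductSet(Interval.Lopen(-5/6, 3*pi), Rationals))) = Union(ProductSet({-8/5, -5/6, -5/9, -6/73, 6*E, 3*pi}, {-5/6, 9/43, 3*pi}), ProductSet(Interval.Lopen(-5/9, 3*pi), Integers))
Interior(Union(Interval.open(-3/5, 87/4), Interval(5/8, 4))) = Interval.open(-3/5, 87/4)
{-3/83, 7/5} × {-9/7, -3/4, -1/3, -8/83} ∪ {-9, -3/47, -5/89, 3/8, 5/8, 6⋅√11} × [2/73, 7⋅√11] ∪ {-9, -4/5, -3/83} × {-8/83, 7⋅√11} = ({-3/83, 7/5} × {-9/7, -3/4, -1/3, -8/83}) ∪ ({-9, -4/5, -3/83} × {-8/83, 7⋅√11}) ∪ ({-9, -3/47, -5/89, 3/8, 5/8, 6⋅√11} × [2/73, 7⋅√11])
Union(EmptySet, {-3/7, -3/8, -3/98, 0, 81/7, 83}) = {-3/7, -3/8, -3/98, 0, 81/7, 83}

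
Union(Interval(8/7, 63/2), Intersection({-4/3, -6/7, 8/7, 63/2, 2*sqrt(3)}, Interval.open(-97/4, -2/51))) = Union({-4/3, -6/7}, Interval(8/7, 63/2))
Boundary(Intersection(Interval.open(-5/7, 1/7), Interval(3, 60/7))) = EmptySet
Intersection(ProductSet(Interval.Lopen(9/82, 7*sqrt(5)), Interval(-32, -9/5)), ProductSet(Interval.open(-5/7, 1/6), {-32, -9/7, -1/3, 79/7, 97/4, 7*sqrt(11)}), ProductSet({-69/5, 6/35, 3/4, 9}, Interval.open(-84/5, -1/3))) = EmptySet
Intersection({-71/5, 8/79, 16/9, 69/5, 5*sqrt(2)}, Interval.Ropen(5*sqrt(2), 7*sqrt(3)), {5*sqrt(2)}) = {5*sqrt(2)}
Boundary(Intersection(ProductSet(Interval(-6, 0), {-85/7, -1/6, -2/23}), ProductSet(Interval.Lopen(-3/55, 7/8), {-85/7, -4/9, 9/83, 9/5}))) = ProductSet(Interval(-3/55, 0), {-85/7})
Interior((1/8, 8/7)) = (1/8, 8/7)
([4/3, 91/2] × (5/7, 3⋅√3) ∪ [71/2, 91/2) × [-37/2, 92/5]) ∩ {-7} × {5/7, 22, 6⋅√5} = ∅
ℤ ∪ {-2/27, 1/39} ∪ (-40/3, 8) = ℤ ∪ (-40/3, 8]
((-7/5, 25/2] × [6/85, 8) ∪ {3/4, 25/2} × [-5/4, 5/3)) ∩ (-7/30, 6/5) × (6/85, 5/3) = (-7/30, 6/5) × (6/85, 5/3)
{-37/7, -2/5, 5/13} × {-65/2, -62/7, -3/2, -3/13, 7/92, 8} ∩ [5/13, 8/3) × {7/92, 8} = {5/13} × {7/92, 8}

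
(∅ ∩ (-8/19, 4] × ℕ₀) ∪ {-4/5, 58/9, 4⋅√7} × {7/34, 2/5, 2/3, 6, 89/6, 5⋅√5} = {-4/5, 58/9, 4⋅√7} × {7/34, 2/5, 2/3, 6, 89/6, 5⋅√5}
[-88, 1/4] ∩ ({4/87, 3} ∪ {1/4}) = {4/87, 1/4}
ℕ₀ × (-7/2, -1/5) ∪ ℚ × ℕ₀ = (ℚ × ℕ₀) ∪ (ℕ₀ × (-7/2, -1/5))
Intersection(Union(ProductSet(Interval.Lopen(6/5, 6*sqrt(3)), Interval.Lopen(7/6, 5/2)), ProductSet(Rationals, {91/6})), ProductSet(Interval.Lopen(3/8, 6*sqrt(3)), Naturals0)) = ProductSet(Interval.Lopen(6/5, 6*sqrt(3)), Range(2, 3, 1))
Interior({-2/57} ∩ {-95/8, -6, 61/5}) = ∅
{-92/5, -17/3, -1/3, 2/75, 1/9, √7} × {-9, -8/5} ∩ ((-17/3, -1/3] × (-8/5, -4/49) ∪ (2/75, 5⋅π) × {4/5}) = ∅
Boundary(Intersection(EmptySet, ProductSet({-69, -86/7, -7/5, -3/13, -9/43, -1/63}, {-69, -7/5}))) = EmptySet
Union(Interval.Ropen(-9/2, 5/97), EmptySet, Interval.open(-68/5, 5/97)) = Interval.open(-68/5, 5/97)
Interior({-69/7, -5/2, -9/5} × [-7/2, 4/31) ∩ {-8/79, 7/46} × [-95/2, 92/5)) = ∅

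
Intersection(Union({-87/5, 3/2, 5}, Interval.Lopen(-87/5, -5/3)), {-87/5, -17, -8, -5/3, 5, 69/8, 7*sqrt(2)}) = {-87/5, -17, -8, -5/3, 5}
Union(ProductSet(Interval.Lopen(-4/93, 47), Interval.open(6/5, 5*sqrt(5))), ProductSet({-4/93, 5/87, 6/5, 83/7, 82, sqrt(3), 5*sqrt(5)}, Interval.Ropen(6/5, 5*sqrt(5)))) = Union(ProductSet({-4/93, 5/87, 6/5, 83/7, 82, sqrt(3), 5*sqrt(5)}, Interval.Ropen(6/5, 5*sqrt(5))), ProductSet(Interval.Lopen(-4/93, 47), Interval.open(6/5, 5*sqrt(5))))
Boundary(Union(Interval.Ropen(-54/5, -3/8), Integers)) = Union(Complement(Integers, Interval.open(-54/5, -3/8)), {-54/5, -3/8})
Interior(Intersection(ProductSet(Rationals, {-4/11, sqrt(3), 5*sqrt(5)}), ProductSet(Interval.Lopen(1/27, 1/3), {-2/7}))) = EmptySet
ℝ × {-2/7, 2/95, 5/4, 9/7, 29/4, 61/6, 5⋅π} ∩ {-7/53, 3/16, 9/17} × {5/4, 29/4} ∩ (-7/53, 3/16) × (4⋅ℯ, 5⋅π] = ∅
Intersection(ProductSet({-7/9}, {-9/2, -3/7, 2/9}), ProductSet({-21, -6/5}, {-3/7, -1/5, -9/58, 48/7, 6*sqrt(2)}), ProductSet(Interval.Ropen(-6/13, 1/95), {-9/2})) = EmptySet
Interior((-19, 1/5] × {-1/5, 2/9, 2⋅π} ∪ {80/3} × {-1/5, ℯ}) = ∅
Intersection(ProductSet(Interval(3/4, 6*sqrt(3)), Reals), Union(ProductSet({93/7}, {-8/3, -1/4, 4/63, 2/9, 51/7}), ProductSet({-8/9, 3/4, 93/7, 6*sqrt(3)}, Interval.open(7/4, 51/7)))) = ProductSet({3/4, 6*sqrt(3)}, Interval.open(7/4, 51/7))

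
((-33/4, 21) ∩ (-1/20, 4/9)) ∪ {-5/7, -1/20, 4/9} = {-5/7} ∪ [-1/20, 4/9]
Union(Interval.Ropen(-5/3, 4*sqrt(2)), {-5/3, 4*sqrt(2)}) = Interval(-5/3, 4*sqrt(2))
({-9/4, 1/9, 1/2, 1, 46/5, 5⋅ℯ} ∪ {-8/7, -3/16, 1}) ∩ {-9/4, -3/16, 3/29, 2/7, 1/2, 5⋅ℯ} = {-9/4, -3/16, 1/2, 5⋅ℯ}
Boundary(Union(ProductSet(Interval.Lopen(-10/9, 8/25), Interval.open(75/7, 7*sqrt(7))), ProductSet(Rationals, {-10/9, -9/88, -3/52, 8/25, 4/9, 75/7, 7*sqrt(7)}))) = Union(ProductSet({-10/9, 8/25}, Interval(75/7, 7*sqrt(7))), ProductSet(Interval(-oo, oo), {-10/9, -9/88, -3/52, 8/25, 4/9, 75/7, 7*sqrt(7)}))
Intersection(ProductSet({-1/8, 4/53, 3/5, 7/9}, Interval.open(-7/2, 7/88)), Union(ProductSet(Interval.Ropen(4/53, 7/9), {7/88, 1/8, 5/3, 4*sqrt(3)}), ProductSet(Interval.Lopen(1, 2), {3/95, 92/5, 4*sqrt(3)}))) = EmptySet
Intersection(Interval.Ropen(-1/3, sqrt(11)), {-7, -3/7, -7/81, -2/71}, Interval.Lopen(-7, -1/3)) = EmptySet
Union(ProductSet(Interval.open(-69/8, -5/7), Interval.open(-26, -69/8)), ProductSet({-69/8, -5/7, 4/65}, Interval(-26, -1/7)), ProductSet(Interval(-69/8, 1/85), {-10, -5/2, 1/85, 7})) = Union(ProductSet({-69/8, -5/7, 4/65}, Interval(-26, -1/7)), ProductSet(Interval.open(-69/8, -5/7), Interval.open(-26, -69/8)), ProductSet(Interval(-69/8, 1/85), {-10, -5/2, 1/85, 7}))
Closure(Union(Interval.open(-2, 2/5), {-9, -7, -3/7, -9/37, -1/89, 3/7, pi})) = Union({-9, -7, 3/7, pi}, Interval(-2, 2/5))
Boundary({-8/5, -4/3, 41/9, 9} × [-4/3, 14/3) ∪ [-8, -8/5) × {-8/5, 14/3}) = ([-8, -8/5] × {-8/5, 14/3}) ∪ ({-8/5, -4/3, 41/9, 9} × [-4/3, 14/3])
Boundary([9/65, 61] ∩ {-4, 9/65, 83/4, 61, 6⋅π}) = {9/65, 83/4, 61, 6⋅π}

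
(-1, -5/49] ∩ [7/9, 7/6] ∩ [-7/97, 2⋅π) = ∅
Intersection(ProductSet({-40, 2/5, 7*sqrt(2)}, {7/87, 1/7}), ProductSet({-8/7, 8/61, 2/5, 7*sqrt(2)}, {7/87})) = ProductSet({2/5, 7*sqrt(2)}, {7/87})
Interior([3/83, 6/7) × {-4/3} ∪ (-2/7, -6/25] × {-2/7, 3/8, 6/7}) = ∅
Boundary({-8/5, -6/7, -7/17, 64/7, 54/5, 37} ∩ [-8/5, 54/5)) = {-8/5, -6/7, -7/17, 64/7}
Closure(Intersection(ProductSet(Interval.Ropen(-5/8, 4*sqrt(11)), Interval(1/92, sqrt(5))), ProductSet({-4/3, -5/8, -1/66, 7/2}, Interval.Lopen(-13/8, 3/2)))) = ProductSet({-5/8, -1/66, 7/2}, Interval(1/92, 3/2))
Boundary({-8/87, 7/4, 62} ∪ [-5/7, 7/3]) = {-5/7, 7/3, 62}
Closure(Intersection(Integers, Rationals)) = Integers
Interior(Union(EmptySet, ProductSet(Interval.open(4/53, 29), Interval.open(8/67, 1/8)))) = ProductSet(Interval.open(4/53, 29), Interval.open(8/67, 1/8))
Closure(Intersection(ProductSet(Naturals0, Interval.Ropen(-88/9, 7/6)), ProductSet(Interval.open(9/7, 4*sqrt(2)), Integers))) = ProductSet(Range(2, 6, 1), Range(-9, 2, 1))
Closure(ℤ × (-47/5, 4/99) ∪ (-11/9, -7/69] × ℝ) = (ℤ × (-47/5, 4/99)) ∪ ([-11/9, -7/69] × ℝ) ∪ (ℤ \ (-11/9, -7/69) × [-47/5, 4/99])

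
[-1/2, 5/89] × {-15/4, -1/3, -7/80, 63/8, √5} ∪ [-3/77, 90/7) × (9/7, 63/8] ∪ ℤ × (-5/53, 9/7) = (ℤ × (-5/53, 9/7)) ∪ ([-3/77, 90/7) × (9/7, 63/8]) ∪ ([-1/2, 5/89] × {-15/4, -1/3, -7/80, 63/8, √5})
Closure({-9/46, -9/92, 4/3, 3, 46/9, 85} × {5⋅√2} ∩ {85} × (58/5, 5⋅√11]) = ∅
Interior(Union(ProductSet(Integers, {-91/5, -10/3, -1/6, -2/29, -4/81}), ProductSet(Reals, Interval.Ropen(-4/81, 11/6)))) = ProductSet(Union(Complement(Reals, Integers), Reals), Interval.open(-4/81, 11/6))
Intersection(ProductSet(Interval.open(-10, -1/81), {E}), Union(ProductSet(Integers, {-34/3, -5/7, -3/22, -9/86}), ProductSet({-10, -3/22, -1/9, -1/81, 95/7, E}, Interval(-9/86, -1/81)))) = EmptySet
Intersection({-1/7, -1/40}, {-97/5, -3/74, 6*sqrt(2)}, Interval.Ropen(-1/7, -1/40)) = EmptySet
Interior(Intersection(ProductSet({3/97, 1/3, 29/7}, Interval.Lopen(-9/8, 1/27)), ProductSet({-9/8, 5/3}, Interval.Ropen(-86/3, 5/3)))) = EmptySet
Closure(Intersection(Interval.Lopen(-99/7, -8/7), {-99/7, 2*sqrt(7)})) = EmptySet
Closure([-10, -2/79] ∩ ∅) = ∅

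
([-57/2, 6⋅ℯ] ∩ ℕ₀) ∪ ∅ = {0, 1, …, 16}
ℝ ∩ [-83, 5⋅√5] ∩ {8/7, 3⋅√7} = {8/7, 3⋅√7}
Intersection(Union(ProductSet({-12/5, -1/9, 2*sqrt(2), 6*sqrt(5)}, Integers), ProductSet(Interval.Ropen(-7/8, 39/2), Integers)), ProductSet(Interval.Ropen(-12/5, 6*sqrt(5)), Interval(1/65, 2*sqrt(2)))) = ProductSet(Union({-12/5}, Interval.Ropen(-7/8, 6*sqrt(5))), Range(1, 3, 1))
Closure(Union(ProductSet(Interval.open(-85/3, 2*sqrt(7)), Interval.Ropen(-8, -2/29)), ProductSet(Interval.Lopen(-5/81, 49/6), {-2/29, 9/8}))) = Union(ProductSet({-85/3, 2*sqrt(7)}, Interval(-8, -2/29)), ProductSet(Interval(-85/3, 2*sqrt(7)), {-8, -2/29}), ProductSet(Interval.open(-85/3, 2*sqrt(7)), Interval.Ropen(-8, -2/29)), ProductSet(Interval(-5/81, 49/6), {-2/29, 9/8}))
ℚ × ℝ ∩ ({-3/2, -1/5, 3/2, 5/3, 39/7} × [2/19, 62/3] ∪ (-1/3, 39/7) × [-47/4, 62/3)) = ({-3/2, -1/5, 3/2, 5/3, 39/7} × [2/19, 62/3]) ∪ ((ℚ ∩ (-1/3, 39/7)) × [-47/4, 62/3))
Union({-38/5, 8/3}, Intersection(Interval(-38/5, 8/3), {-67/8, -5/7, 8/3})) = {-38/5, -5/7, 8/3}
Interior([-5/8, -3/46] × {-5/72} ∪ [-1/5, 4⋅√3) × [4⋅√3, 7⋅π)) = (-1/5, 4⋅√3) × (4⋅√3, 7⋅π)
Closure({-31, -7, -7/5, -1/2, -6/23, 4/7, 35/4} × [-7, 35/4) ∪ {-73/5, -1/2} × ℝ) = ({-73/5, -1/2} × ℝ) ∪ ({-31, -7, -7/5, -1/2, -6/23, 4/7, 35/4} × [-7, 35/4])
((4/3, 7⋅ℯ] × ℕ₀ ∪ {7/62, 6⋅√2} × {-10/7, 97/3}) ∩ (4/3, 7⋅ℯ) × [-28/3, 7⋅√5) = ({6⋅√2} × {-10/7}) ∪ ((4/3, 7⋅ℯ) × {0, 1, …, 15})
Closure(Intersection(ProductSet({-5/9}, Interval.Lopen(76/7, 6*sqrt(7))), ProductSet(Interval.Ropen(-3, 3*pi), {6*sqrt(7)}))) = ProductSet({-5/9}, {6*sqrt(7)})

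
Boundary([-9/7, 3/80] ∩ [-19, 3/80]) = {-9/7, 3/80}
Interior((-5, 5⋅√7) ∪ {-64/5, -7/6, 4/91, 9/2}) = (-5, 5⋅√7)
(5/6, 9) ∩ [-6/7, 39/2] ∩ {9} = ∅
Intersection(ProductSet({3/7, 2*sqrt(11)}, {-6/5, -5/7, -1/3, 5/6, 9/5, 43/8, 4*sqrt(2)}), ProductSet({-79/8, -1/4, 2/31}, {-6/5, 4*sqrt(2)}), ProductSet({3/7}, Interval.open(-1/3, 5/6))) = EmptySet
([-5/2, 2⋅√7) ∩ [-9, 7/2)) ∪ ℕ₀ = [-5/2, 7/2) ∪ ℕ₀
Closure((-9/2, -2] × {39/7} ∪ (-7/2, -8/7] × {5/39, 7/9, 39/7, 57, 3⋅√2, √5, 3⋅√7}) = ([-9/2, -2] × {39/7}) ∪ ([-7/2, -8/7] × {5/39, 7/9, 39/7, 57, 3⋅√2, √5, 3⋅√7})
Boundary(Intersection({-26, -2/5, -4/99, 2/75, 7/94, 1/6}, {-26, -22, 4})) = {-26}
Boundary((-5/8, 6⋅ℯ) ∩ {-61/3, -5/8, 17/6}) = {17/6}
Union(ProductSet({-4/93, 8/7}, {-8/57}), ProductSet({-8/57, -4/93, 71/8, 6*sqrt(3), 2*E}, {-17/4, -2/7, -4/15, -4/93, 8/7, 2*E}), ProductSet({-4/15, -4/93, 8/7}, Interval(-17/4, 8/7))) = Union(ProductSet({-4/15, -4/93, 8/7}, Interval(-17/4, 8/7)), ProductSet({-8/57, -4/93, 71/8, 6*sqrt(3), 2*E}, {-17/4, -2/7, -4/15, -4/93, 8/7, 2*E}))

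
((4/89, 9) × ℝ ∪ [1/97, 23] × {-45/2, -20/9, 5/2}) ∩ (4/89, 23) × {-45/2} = (4/89, 23) × {-45/2}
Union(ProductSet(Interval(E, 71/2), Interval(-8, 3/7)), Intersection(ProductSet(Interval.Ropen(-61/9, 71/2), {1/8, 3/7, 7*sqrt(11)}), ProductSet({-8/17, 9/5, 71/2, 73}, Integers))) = ProductSet(Interval(E, 71/2), Interval(-8, 3/7))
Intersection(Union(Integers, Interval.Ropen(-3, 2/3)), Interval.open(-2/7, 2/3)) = Union(Interval.open(-2/7, 2/3), Range(0, 1, 1))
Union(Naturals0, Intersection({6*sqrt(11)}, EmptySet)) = Naturals0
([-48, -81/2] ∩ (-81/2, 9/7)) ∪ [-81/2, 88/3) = [-81/2, 88/3)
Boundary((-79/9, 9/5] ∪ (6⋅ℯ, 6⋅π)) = {-79/9, 9/5, 6⋅ℯ, 6⋅π}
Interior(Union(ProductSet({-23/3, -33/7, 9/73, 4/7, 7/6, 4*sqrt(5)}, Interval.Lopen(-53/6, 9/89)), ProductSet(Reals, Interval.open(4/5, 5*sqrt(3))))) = ProductSet(Reals, Interval.open(4/5, 5*sqrt(3)))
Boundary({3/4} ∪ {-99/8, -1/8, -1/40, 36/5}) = {-99/8, -1/8, -1/40, 3/4, 36/5}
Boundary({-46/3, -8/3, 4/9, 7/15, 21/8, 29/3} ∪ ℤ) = ℤ ∪ {-46/3, -8/3, 4/9, 7/15, 21/8, 29/3}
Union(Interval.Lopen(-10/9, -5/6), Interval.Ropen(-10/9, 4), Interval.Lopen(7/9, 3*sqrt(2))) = Interval(-10/9, 3*sqrt(2))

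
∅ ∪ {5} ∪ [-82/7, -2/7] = [-82/7, -2/7] ∪ {5}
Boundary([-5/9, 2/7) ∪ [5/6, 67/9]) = {-5/9, 2/7, 5/6, 67/9}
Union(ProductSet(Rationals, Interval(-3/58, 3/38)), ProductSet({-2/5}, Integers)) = Union(ProductSet({-2/5}, Integers), ProductSet(Rationals, Interval(-3/58, 3/38)))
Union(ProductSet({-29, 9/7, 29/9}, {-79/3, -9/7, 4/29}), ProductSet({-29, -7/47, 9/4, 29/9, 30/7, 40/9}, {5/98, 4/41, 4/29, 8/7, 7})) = Union(ProductSet({-29, 9/7, 29/9}, {-79/3, -9/7, 4/29}), ProductSet({-29, -7/47, 9/4, 29/9, 30/7, 40/9}, {5/98, 4/41, 4/29, 8/7, 7}))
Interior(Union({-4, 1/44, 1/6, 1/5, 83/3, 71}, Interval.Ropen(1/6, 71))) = Interval.open(1/6, 71)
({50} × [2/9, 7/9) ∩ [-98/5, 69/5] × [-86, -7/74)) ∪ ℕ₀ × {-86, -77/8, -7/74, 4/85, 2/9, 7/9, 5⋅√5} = ℕ₀ × {-86, -77/8, -7/74, 4/85, 2/9, 7/9, 5⋅√5}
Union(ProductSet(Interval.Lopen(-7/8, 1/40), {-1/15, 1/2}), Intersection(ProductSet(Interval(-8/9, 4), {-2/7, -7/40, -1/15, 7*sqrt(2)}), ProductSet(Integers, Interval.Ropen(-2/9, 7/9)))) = Union(ProductSet(Interval.Lopen(-7/8, 1/40), {-1/15, 1/2}), ProductSet(Range(0, 5, 1), {-7/40, -1/15}))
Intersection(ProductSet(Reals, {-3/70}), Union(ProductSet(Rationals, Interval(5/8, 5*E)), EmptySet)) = EmptySet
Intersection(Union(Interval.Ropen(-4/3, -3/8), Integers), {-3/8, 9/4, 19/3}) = EmptySet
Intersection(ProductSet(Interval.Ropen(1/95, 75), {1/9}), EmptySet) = EmptySet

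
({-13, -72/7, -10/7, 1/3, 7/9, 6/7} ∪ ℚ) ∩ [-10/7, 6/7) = ℚ ∩ [-10/7, 6/7)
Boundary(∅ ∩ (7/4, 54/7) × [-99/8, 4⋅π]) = ∅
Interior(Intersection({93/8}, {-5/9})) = EmptySet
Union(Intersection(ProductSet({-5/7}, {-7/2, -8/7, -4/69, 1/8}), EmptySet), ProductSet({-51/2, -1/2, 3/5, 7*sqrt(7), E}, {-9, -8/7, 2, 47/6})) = ProductSet({-51/2, -1/2, 3/5, 7*sqrt(7), E}, {-9, -8/7, 2, 47/6})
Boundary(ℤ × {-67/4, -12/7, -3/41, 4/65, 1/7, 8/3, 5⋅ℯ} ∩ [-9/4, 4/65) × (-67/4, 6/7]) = {-2, -1, 0} × {-12/7, -3/41, 4/65, 1/7}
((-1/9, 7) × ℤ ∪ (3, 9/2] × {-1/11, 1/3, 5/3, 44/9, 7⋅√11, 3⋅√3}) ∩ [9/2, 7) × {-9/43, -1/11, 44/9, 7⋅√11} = {9/2} × {-1/11, 44/9, 7⋅√11}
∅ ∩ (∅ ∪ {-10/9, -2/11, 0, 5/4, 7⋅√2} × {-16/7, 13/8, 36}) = ∅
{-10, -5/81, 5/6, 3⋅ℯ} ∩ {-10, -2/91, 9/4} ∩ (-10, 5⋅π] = ∅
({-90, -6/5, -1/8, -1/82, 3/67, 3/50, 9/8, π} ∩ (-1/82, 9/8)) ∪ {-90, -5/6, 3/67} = {-90, -5/6, 3/67, 3/50}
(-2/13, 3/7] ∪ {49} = (-2/13, 3/7] ∪ {49}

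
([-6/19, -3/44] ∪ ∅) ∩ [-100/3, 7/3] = [-6/19, -3/44]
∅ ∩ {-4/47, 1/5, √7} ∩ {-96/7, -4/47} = ∅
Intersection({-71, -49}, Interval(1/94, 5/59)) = EmptySet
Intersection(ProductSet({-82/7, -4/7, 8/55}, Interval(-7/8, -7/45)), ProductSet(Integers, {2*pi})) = EmptySet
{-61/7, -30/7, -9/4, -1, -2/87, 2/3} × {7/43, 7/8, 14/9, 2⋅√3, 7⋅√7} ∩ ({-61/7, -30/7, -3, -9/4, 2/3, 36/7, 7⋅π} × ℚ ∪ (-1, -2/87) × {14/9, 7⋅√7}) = {-61/7, -30/7, -9/4, 2/3} × {7/43, 7/8, 14/9}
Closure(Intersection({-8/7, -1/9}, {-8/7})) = {-8/7}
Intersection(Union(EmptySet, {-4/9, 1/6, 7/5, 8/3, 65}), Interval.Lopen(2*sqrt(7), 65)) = {65}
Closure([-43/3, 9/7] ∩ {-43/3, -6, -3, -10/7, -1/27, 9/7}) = {-43/3, -6, -3, -10/7, -1/27, 9/7}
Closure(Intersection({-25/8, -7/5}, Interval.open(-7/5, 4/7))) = EmptySet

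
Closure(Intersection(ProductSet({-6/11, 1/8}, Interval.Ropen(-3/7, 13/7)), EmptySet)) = EmptySet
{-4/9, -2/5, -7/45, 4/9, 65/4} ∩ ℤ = ∅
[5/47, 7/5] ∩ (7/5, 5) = ∅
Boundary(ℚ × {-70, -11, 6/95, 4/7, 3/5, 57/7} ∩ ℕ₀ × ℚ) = ℕ₀ × {-70, -11, 6/95, 4/7, 3/5, 57/7}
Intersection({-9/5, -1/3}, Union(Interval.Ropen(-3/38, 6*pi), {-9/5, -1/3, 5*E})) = {-9/5, -1/3}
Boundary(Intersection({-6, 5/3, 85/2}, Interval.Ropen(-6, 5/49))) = {-6}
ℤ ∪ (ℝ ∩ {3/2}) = ℤ ∪ {3/2}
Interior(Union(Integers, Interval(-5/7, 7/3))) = Union(Complement(Integers, Union(Complement(Integers, Interval.open(-5/7, 7/3)), {-5/7, 7/3})), Complement(Interval.open(-5/7, 7/3), Complement(Integers, Interval.open(-5/7, 7/3))), Complement(Range(0, 3, 1), Complement(Integers, Interval.open(-5/7, 7/3))), Complement(Range(0, 3, 1), Union(Complement(Integers, Interval.open(-5/7, 7/3)), {-5/7, 7/3})))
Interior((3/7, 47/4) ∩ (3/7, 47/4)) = (3/7, 47/4)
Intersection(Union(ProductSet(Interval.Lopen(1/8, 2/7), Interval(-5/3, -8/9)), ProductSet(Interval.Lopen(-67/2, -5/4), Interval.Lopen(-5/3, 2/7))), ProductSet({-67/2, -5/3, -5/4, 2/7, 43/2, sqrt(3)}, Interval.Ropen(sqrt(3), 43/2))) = EmptySet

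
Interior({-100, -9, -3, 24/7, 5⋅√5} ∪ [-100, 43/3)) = (-100, 43/3)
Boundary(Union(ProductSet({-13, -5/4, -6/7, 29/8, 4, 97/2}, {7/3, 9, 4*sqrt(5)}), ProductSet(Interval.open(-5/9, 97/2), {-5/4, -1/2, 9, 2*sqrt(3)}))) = Union(ProductSet({-13, -5/4, -6/7, 29/8, 4, 97/2}, {7/3, 9, 4*sqrt(5)}), ProductSet(Interval(-5/9, 97/2), {-5/4, -1/2, 9, 2*sqrt(3)}))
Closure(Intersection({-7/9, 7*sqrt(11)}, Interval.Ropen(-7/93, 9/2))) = EmptySet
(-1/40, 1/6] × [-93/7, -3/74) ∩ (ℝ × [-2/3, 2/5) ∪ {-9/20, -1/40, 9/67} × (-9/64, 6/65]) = (-1/40, 1/6] × [-2/3, -3/74)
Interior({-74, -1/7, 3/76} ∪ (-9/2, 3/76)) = (-9/2, 3/76)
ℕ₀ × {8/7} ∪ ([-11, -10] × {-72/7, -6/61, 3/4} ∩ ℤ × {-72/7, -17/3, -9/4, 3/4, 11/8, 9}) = (ℕ₀ × {8/7}) ∪ ({-11, -10} × {-72/7, 3/4})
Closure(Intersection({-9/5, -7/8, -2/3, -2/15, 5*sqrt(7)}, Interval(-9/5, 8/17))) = {-9/5, -7/8, -2/3, -2/15}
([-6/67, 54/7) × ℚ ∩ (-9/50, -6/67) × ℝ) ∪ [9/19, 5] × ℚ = [9/19, 5] × ℚ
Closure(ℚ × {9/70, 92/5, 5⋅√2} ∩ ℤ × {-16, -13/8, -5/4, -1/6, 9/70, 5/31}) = ℤ × {9/70}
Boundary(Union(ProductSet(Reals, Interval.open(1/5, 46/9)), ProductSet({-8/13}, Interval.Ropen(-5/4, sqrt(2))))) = Union(ProductSet({-8/13}, Interval(-5/4, 1/5)), ProductSet(Reals, {1/5, 46/9}))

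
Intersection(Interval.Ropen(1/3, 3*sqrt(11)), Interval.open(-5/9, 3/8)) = Interval.Ropen(1/3, 3/8)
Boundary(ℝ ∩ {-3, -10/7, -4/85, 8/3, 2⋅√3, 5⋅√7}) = {-3, -10/7, -4/85, 8/3, 2⋅√3, 5⋅√7}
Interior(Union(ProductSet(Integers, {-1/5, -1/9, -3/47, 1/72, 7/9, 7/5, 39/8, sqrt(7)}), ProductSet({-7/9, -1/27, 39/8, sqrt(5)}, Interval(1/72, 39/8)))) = EmptySet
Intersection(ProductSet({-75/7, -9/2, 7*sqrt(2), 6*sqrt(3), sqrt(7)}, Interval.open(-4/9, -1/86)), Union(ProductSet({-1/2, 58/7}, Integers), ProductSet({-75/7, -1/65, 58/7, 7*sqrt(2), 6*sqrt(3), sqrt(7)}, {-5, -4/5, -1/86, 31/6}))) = EmptySet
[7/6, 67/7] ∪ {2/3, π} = {2/3} ∪ [7/6, 67/7]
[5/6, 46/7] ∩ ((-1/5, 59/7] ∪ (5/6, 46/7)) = [5/6, 46/7]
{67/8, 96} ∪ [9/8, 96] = [9/8, 96]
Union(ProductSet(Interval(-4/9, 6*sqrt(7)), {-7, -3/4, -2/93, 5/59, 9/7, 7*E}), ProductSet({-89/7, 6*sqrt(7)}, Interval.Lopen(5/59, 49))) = Union(ProductSet({-89/7, 6*sqrt(7)}, Interval.Lopen(5/59, 49)), ProductSet(Interval(-4/9, 6*sqrt(7)), {-7, -3/4, -2/93, 5/59, 9/7, 7*E}))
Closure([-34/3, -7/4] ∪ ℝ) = (-∞, ∞)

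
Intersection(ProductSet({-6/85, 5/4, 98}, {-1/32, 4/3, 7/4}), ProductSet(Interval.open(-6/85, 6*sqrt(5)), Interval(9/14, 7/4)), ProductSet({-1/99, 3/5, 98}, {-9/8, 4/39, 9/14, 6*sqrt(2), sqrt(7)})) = EmptySet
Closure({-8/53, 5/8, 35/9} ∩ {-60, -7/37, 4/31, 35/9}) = {35/9}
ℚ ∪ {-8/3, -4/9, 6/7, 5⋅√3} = ℚ ∪ {5⋅√3}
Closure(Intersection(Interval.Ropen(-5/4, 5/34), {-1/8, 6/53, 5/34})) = {-1/8, 6/53}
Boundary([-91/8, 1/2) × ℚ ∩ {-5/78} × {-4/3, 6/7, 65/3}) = {-5/78} × {-4/3, 6/7, 65/3}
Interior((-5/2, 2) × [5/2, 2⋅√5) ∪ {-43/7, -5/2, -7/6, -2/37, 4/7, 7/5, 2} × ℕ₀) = ((-5/2, 2) × (5/2, 2⋅√5) \ ℕ₀ \ (5/2, 2⋅√5)) ∪ (((-5/2, -7/6) ∪ (-7/6, -2/37) ∪ (-2/37, 4/7) ∪ (4/7, 7/5) ∪ (7/5, 2)) × (5/2, 2⋅√5)) ∪ ({-7/6, -2/37, 4/7, 7/5} × (({3, 4} \ ℕ₀ \ (5/2, 2⋅√5)) ∪ (ℕ₀ \ ({5/2, 2⋅√5} ∪ (ℕ₀ \ (5/2, 2⋅√5)))) ∪ (ℕ₀ \ ([5/2, 2⋅√5] ∪ (ℕ₀ \ (5/2, 2⋅√5))))))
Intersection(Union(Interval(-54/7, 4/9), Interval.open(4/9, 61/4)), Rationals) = Intersection(Interval.Ropen(-54/7, 61/4), Rationals)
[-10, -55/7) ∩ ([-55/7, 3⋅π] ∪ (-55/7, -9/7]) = ∅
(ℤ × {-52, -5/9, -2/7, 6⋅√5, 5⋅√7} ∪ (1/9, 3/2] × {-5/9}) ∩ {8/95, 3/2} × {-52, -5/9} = {3/2} × {-5/9}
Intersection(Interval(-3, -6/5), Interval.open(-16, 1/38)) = Interval(-3, -6/5)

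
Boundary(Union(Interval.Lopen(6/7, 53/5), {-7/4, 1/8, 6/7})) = {-7/4, 1/8, 6/7, 53/5}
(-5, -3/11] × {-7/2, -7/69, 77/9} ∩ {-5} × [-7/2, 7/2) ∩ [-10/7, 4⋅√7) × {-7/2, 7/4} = ∅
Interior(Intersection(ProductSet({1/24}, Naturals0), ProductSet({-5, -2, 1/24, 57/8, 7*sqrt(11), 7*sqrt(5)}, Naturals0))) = EmptySet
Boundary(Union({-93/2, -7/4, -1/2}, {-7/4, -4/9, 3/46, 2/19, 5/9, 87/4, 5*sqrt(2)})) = {-93/2, -7/4, -1/2, -4/9, 3/46, 2/19, 5/9, 87/4, 5*sqrt(2)}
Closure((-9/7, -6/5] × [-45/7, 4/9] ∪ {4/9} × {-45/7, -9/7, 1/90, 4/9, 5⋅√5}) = ([-9/7, -6/5] × [-45/7, 4/9]) ∪ ({4/9} × {-45/7, -9/7, 1/90, 4/9, 5⋅√5})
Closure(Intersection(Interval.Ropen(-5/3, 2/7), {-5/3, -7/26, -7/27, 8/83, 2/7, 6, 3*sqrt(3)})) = {-5/3, -7/26, -7/27, 8/83}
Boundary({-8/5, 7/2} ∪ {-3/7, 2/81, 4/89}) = {-8/5, -3/7, 2/81, 4/89, 7/2}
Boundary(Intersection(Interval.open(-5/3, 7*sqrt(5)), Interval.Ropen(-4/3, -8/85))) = {-4/3, -8/85}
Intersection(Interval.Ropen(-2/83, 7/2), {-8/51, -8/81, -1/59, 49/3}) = {-1/59}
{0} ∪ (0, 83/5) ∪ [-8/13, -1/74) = [-8/13, -1/74) ∪ [0, 83/5)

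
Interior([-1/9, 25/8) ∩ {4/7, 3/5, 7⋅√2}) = ∅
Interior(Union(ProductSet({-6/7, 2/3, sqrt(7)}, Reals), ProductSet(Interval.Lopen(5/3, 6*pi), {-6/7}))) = EmptySet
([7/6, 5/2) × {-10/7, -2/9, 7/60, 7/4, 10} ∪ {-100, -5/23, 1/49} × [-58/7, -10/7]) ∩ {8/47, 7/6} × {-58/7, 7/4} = {7/6} × {7/4}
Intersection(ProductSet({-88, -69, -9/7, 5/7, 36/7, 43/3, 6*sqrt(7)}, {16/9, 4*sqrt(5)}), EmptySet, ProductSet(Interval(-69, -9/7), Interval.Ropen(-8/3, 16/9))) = EmptySet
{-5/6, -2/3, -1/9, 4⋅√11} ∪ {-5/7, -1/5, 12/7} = {-5/6, -5/7, -2/3, -1/5, -1/9, 12/7, 4⋅√11}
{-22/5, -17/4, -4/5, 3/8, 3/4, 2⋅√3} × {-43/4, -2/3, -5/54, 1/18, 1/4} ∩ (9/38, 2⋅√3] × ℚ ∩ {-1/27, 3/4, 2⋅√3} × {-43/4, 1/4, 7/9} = {3/4, 2⋅√3} × {-43/4, 1/4}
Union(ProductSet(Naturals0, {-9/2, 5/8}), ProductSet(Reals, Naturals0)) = Union(ProductSet(Naturals0, {-9/2, 5/8}), ProductSet(Reals, Naturals0))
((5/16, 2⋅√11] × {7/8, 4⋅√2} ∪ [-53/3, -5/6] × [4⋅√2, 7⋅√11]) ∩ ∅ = ∅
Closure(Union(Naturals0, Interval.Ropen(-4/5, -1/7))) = Union(Complement(Naturals0, Interval.open(-4/5, -1/7)), Interval(-4/5, -1/7), Naturals0)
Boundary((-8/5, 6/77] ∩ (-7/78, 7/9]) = {-7/78, 6/77}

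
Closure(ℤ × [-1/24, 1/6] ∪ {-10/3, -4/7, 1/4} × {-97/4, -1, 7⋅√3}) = (ℤ × [-1/24, 1/6]) ∪ ({-10/3, -4/7, 1/4} × {-97/4, -1, 7⋅√3})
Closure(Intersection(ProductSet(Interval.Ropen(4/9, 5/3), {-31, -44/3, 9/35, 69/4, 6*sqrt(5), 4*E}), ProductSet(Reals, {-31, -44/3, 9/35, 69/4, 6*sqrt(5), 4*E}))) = ProductSet(Interval(4/9, 5/3), {-31, -44/3, 9/35, 69/4, 6*sqrt(5), 4*E})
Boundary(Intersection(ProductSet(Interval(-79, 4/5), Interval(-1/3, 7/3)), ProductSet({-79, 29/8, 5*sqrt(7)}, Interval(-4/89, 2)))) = ProductSet({-79}, Interval(-4/89, 2))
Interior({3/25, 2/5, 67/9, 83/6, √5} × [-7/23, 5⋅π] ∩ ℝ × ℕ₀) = ∅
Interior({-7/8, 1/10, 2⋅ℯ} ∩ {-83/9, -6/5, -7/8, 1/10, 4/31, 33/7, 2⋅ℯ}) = ∅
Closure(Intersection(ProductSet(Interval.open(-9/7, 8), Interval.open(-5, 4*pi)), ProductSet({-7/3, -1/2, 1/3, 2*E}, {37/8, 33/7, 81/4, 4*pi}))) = ProductSet({-1/2, 1/3, 2*E}, {37/8, 33/7})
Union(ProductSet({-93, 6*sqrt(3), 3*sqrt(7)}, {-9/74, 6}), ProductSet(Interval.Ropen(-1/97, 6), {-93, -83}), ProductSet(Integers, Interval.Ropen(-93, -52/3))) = Union(ProductSet({-93, 6*sqrt(3), 3*sqrt(7)}, {-9/74, 6}), ProductSet(Integers, Interval.Ropen(-93, -52/3)), ProductSet(Interval.Ropen(-1/97, 6), {-93, -83}))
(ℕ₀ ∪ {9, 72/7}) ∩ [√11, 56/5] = {4, 5, …, 11} ∪ {72/7}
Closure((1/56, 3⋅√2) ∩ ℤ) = {1, 2, 3, 4}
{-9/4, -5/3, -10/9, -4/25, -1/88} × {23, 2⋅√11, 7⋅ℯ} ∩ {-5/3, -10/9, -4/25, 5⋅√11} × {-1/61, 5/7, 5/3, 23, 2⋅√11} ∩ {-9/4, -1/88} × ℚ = ∅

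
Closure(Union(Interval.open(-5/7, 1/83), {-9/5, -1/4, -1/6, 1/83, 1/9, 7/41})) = Union({-9/5, 1/9, 7/41}, Interval(-5/7, 1/83))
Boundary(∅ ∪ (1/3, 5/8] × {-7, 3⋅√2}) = [1/3, 5/8] × {-7, 3⋅√2}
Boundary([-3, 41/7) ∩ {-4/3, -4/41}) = {-4/3, -4/41}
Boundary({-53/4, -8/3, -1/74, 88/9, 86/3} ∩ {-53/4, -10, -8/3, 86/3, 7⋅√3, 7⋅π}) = {-53/4, -8/3, 86/3}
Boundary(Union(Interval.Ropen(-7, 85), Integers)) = Complement(Integers, Interval.open(-7, 85))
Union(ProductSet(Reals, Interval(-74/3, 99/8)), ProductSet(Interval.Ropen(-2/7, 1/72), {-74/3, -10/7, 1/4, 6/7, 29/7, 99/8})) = ProductSet(Reals, Interval(-74/3, 99/8))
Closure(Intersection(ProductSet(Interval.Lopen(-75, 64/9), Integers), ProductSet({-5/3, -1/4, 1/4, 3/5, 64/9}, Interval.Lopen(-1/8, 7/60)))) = ProductSet({-5/3, -1/4, 1/4, 3/5, 64/9}, Range(0, 1, 1))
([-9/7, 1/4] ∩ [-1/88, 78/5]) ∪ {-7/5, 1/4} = {-7/5} ∪ [-1/88, 1/4]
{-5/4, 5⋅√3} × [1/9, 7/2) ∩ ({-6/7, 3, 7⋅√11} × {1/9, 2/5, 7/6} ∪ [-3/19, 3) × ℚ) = ∅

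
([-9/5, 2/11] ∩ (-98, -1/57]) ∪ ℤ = ℤ ∪ [-9/5, -1/57]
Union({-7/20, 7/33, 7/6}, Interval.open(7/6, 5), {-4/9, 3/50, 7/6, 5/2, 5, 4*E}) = Union({-4/9, -7/20, 3/50, 7/33, 4*E}, Interval(7/6, 5))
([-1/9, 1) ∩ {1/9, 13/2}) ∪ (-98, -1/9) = (-98, -1/9) ∪ {1/9}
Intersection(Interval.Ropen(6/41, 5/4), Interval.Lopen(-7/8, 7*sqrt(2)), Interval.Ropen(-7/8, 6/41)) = EmptySet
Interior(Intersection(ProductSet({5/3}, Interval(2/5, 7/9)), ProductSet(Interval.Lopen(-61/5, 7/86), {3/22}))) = EmptySet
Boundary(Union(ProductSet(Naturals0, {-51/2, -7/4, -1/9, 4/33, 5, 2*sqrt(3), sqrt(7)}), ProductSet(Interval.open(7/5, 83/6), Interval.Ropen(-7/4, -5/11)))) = Union(ProductSet({7/5, 83/6}, Interval(-7/4, -5/11)), ProductSet(Interval(7/5, 83/6), {-7/4, -5/11}), ProductSet(Union(Complement(Naturals0, Interval.open(7/5, 83/6)), Naturals0), {-51/2, -7/4, -1/9, 4/33, 5, 2*sqrt(3), sqrt(7)}))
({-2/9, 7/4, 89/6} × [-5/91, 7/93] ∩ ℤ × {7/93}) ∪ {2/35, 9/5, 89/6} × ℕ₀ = {2/35, 9/5, 89/6} × ℕ₀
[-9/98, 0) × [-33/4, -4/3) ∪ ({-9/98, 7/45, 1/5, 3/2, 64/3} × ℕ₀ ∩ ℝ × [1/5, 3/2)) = ({-9/98, 7/45, 1/5, 3/2, 64/3} × {1}) ∪ ([-9/98, 0) × [-33/4, -4/3))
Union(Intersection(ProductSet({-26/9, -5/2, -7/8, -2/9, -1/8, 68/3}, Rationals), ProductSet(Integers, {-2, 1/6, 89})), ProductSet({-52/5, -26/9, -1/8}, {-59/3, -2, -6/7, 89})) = ProductSet({-52/5, -26/9, -1/8}, {-59/3, -2, -6/7, 89})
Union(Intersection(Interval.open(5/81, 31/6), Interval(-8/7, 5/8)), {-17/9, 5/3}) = Union({-17/9, 5/3}, Interval.Lopen(5/81, 5/8))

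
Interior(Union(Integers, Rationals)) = EmptySet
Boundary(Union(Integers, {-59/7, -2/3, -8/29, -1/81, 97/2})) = Union({-59/7, -2/3, -8/29, -1/81, 97/2}, Integers)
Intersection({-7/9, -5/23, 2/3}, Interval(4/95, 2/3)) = {2/3}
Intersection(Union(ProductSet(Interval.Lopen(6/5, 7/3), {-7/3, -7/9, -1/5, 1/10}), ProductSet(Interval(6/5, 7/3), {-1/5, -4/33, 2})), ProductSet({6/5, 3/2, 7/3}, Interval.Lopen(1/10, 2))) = ProductSet({6/5, 3/2, 7/3}, {2})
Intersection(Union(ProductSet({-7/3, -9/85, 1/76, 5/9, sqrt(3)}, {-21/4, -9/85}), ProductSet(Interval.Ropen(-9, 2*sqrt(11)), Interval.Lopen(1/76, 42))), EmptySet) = EmptySet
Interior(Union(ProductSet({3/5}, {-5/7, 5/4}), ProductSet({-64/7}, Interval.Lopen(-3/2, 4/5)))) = EmptySet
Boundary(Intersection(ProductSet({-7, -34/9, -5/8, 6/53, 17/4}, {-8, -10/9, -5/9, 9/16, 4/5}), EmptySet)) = EmptySet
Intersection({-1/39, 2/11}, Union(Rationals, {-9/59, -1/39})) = {-1/39, 2/11}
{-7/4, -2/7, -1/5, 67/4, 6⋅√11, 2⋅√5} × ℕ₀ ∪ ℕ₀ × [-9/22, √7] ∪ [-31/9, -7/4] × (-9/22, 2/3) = (ℕ₀ × [-9/22, √7]) ∪ ([-31/9, -7/4] × (-9/22, 2/3)) ∪ ({-7/4, -2/7, -1/5, 67/4, 6⋅√11, 2⋅√5} × ℕ₀)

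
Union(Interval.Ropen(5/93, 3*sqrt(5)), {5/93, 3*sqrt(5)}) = Interval(5/93, 3*sqrt(5))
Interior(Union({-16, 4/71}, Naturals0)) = EmptySet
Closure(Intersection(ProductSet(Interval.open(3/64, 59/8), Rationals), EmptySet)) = EmptySet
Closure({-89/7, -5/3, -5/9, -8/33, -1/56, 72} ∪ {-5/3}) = {-89/7, -5/3, -5/9, -8/33, -1/56, 72}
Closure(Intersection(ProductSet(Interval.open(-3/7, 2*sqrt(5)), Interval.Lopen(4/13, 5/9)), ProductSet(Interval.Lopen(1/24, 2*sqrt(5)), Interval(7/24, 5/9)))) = Union(ProductSet({1/24, 2*sqrt(5)}, Interval(4/13, 5/9)), ProductSet(Interval(1/24, 2*sqrt(5)), {4/13, 5/9}), ProductSet(Interval.open(1/24, 2*sqrt(5)), Interval.Lopen(4/13, 5/9)))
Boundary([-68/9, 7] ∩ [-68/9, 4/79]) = {-68/9, 4/79}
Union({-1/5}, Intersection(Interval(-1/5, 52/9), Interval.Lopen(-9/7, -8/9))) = {-1/5}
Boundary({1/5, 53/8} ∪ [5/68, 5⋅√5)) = {5/68, 5⋅√5}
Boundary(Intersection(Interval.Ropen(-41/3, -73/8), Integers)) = Range(-13, -9, 1)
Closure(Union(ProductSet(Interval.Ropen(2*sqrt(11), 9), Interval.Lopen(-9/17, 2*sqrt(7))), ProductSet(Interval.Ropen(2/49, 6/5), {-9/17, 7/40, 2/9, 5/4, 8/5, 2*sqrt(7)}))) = Union(ProductSet({9, 2*sqrt(11)}, Interval(-9/17, 2*sqrt(7))), ProductSet(Interval(2/49, 6/5), {-9/17, 7/40, 2/9, 5/4, 8/5, 2*sqrt(7)}), ProductSet(Interval(2*sqrt(11), 9), {-9/17, 2*sqrt(7)}), ProductSet(Interval.Ropen(2*sqrt(11), 9), Interval.Lopen(-9/17, 2*sqrt(7))))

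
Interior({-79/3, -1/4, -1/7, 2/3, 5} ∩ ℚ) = ∅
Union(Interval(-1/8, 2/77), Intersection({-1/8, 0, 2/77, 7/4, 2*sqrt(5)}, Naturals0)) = Interval(-1/8, 2/77)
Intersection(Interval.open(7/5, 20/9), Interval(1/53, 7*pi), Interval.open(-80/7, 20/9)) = Interval.open(7/5, 20/9)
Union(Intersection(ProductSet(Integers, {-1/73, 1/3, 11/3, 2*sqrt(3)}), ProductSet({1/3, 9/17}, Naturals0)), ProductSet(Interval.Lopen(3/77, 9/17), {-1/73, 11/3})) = ProductSet(Interval.Lopen(3/77, 9/17), {-1/73, 11/3})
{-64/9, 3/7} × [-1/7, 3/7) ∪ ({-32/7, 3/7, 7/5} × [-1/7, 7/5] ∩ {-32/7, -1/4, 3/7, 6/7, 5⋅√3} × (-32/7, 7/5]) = ({-64/9, 3/7} × [-1/7, 3/7)) ∪ ({-32/7, 3/7} × [-1/7, 7/5])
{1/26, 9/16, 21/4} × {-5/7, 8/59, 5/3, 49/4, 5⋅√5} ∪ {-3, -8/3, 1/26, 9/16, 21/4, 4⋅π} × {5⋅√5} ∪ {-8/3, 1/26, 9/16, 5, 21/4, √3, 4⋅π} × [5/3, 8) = ({1/26, 9/16, 21/4} × {-5/7, 8/59, 5/3, 49/4, 5⋅√5}) ∪ ({-3, -8/3, 1/26, 9/16, 21/4, 4⋅π} × {5⋅√5}) ∪ ({-8/3, 1/26, 9/16, 5, 21/4, √3, 4⋅π} × [5/3, 8))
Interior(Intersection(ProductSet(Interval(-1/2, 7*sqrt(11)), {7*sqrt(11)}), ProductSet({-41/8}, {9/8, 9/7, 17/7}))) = EmptySet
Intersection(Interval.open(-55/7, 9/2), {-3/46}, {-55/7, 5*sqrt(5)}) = EmptySet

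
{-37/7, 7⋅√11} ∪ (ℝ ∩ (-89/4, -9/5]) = (-89/4, -9/5] ∪ {7⋅√11}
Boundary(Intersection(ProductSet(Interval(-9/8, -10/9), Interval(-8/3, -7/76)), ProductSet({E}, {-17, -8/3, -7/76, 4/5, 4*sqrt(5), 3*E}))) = EmptySet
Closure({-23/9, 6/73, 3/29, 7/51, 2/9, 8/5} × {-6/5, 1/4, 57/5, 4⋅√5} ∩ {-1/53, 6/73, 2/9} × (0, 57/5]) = {6/73, 2/9} × {1/4, 57/5, 4⋅√5}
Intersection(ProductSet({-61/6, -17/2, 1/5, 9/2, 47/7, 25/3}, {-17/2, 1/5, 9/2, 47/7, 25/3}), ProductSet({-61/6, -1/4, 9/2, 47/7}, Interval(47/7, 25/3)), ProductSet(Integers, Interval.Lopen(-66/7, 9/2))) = EmptySet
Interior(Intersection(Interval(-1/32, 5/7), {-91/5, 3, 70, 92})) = EmptySet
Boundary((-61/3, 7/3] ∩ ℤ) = {-20, -19, …, 2}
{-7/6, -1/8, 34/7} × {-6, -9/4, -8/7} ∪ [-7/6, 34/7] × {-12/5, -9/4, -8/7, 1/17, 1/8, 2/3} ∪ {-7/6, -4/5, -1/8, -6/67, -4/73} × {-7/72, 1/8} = ({-7/6, -1/8, 34/7} × {-6, -9/4, -8/7}) ∪ ({-7/6, -4/5, -1/8, -6/67, -4/73} × {-7/72, 1/8}) ∪ ([-7/6, 34/7] × {-12/5, -9/4, -8/7, 1/17, 1/8, 2/3})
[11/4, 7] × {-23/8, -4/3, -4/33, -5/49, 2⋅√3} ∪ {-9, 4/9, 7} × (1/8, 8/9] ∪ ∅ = ({-9, 4/9, 7} × (1/8, 8/9]) ∪ ([11/4, 7] × {-23/8, -4/3, -4/33, -5/49, 2⋅√3})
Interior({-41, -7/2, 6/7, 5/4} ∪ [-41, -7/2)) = (-41, -7/2)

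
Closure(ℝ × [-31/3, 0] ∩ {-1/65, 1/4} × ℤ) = {-1/65, 1/4} × {-10, -9, …, 0}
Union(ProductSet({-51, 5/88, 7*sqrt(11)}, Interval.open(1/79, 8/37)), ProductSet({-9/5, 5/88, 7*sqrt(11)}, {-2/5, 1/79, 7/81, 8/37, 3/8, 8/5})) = Union(ProductSet({-51, 5/88, 7*sqrt(11)}, Interval.open(1/79, 8/37)), ProductSet({-9/5, 5/88, 7*sqrt(11)}, {-2/5, 1/79, 7/81, 8/37, 3/8, 8/5}))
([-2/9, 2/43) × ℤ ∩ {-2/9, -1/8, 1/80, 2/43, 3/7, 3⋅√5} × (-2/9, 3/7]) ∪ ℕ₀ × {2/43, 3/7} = (ℕ₀ × {2/43, 3/7}) ∪ ({-2/9, -1/8, 1/80} × {0})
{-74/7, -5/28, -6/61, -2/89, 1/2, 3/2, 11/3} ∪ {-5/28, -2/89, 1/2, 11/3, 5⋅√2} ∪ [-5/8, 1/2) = {-74/7, 3/2, 11/3, 5⋅√2} ∪ [-5/8, 1/2]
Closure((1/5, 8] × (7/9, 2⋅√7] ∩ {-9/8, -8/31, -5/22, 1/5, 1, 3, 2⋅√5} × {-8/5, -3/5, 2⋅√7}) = {1, 3, 2⋅√5} × {2⋅√7}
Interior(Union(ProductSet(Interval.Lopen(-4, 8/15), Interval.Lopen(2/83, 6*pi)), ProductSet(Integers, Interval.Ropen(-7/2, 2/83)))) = ProductSet(Interval.open(-4, 8/15), Interval.open(2/83, 6*pi))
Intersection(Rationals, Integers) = Integers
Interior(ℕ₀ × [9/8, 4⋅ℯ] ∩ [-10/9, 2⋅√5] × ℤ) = ∅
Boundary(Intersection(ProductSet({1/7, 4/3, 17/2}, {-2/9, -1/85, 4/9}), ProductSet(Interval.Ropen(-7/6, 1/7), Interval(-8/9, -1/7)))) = EmptySet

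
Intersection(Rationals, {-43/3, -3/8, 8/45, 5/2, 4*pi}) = {-43/3, -3/8, 8/45, 5/2}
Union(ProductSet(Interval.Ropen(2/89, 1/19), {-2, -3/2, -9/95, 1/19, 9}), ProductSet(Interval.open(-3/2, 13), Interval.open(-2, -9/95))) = Union(ProductSet(Interval.open(-3/2, 13), Interval.open(-2, -9/95)), ProductSet(Interval.Ropen(2/89, 1/19), {-2, -3/2, -9/95, 1/19, 9}))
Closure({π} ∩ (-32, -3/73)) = ∅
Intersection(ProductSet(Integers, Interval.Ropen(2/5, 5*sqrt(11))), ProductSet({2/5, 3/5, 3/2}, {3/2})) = EmptySet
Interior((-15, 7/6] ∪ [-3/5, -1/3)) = (-15, 7/6)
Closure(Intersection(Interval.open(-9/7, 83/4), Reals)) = Interval(-9/7, 83/4)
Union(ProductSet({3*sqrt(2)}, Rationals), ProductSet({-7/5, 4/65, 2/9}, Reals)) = Union(ProductSet({3*sqrt(2)}, Rationals), ProductSet({-7/5, 4/65, 2/9}, Reals))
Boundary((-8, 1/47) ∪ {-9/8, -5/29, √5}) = {-8, 1/47, √5}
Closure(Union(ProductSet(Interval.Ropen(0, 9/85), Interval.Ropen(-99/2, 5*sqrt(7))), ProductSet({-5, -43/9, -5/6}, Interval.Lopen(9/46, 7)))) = Union(ProductSet({0, 9/85}, Interval(-99/2, 5*sqrt(7))), ProductSet({-5, -43/9, -5/6}, Interval(9/46, 7)), ProductSet(Interval(0, 9/85), {-99/2, 5*sqrt(7)}), ProductSet(Interval.Ropen(0, 9/85), Interval.Ropen(-99/2, 5*sqrt(7))))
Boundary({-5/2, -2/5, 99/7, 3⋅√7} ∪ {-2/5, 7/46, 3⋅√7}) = {-5/2, -2/5, 7/46, 99/7, 3⋅√7}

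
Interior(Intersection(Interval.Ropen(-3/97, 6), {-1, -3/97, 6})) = EmptySet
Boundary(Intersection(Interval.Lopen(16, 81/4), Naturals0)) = Range(17, 21, 1)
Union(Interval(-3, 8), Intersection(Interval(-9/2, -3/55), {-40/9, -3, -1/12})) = Union({-40/9}, Interval(-3, 8))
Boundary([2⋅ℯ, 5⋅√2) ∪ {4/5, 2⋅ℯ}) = {4/5, 5⋅√2, 2⋅ℯ}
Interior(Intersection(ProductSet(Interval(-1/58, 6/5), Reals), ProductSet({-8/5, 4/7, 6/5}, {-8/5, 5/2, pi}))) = EmptySet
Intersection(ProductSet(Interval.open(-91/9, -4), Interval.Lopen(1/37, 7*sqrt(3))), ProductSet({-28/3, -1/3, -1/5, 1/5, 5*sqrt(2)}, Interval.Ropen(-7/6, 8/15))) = ProductSet({-28/3}, Interval.open(1/37, 8/15))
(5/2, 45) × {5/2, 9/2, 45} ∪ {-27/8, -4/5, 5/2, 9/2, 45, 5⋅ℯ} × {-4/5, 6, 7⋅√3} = ((5/2, 45) × {5/2, 9/2, 45}) ∪ ({-27/8, -4/5, 5/2, 9/2, 45, 5⋅ℯ} × {-4/5, 6, 7⋅√3})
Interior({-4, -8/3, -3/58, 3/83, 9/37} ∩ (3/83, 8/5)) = ∅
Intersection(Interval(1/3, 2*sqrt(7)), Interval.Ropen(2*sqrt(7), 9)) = {2*sqrt(7)}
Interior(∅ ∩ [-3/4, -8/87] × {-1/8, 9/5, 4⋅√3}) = ∅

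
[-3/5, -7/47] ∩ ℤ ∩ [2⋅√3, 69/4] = ∅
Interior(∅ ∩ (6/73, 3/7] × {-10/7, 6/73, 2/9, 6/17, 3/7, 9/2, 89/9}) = ∅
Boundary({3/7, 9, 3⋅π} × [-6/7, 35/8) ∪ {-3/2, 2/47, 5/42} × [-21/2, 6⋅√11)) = ({3/7, 9, 3⋅π} × [-6/7, 35/8]) ∪ ({-3/2, 2/47, 5/42} × [-21/2, 6⋅√11])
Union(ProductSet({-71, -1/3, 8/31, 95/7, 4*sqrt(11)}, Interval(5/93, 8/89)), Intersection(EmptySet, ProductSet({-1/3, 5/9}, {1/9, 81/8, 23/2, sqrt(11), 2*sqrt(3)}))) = ProductSet({-71, -1/3, 8/31, 95/7, 4*sqrt(11)}, Interval(5/93, 8/89))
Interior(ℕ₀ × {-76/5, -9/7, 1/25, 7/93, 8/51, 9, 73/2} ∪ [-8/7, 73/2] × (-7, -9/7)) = (-8/7, 73/2) × (-7, -9/7)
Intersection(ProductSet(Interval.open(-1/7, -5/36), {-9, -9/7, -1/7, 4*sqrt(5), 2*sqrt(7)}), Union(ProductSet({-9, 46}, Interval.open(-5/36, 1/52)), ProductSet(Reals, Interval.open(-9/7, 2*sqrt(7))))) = ProductSet(Interval.open(-1/7, -5/36), {-1/7})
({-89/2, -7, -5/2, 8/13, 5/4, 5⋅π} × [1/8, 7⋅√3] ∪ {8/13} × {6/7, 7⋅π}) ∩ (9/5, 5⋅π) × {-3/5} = ∅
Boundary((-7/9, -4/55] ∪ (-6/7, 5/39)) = {-6/7, 5/39}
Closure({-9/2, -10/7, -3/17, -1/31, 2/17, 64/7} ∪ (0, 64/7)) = {-9/2, -10/7, -3/17, -1/31} ∪ [0, 64/7]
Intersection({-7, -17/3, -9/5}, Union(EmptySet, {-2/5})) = EmptySet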